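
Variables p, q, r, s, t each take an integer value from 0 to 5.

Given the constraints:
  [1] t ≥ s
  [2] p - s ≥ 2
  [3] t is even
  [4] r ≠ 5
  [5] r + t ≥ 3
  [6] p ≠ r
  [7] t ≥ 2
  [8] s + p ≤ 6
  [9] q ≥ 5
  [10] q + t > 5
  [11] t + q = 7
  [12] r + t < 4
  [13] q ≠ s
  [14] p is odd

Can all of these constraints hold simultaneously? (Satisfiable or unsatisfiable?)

Satisfiable

Take p = 5, q = 5, r = 1, s = 0, t = 2. Then constraint 2: p - s = 5; constraint 5: r + t = 3; constraint 8: s + p = 5, and every other listed constraint is also met.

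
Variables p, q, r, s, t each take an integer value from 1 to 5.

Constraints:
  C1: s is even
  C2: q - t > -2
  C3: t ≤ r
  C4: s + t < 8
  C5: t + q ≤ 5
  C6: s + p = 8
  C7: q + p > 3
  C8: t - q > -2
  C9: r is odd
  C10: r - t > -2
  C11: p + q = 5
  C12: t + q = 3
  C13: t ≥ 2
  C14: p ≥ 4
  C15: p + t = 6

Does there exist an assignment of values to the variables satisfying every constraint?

Satisfiable

The assignment p = 4, q = 1, r = 3, s = 4, t = 2 works:
  constraint 2 holds since q - t = -1.
  constraint 4 holds since s + t = 6.
  constraint 5 holds since t + q = 3.
The rest check out directly.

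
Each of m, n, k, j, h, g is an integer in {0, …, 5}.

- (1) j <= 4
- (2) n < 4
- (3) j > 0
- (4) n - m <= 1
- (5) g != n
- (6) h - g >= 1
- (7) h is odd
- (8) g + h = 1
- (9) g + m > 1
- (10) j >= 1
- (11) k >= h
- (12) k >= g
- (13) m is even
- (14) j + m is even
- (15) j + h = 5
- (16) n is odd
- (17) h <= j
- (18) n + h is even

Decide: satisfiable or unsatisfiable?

Try m = 2, n = 1, k = 4, j = 4, h = 1, g = 0.
Check constraint 4: n - m = -1; constraint 6: h - g = 1. The remaining constraints are straightforward to verify.

Satisfiable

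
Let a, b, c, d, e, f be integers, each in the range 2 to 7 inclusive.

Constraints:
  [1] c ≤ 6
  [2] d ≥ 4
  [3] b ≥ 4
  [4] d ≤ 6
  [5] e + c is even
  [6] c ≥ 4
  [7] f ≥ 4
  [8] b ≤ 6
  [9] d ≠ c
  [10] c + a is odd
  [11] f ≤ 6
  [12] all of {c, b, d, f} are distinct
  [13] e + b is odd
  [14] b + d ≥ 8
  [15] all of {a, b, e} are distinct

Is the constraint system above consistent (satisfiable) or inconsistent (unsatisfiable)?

Unsatisfiable

Constraints 1, 2, 3, 4, 6, 7, 8, and 11 confine each of c, b, d, f to the 3 values {4, …, 6}.
Constraint 12 requires all 4 of them to be distinct, but only 3 values are available — impossible by the pigeonhole principle.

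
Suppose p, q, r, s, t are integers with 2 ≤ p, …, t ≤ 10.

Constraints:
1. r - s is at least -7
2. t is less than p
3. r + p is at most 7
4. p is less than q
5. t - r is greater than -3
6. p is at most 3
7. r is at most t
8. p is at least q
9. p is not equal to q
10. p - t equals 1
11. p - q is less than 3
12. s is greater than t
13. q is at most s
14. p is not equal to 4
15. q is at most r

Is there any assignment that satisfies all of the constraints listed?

Unsatisfiable

Constraints 2, 4, 7, and 15 give q ≤ r, r ≤ t, t < p, p < q. Chaining: q ≤ r ≤ t < p < q, which forces q < q — impossible.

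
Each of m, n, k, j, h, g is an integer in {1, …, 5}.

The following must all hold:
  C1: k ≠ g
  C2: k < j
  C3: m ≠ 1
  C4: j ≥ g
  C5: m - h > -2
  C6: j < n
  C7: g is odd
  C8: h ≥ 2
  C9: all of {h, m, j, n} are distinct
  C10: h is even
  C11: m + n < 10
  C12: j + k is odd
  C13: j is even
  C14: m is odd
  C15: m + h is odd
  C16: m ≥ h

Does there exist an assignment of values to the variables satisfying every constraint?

Try m = 3, n = 5, k = 1, j = 4, h = 2, g = 3.
Check constraint 5: m - h = 1; constraint 9: values 2, 3, 4, 5 are distinct; constraint 11: m + n = 8. The remaining constraints are straightforward to verify.

Satisfiable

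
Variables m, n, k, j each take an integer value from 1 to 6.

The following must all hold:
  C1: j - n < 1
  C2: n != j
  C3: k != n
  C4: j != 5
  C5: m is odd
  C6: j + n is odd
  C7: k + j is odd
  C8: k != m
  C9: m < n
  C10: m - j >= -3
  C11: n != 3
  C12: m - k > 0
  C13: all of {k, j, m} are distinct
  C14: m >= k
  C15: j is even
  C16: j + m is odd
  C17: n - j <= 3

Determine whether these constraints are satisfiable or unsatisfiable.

Satisfiable

The assignment m = 3, n = 5, k = 1, j = 4 works:
  constraint 1 holds since j - n = -1.
  constraint 10 holds since m - j = -1.
The rest check out directly.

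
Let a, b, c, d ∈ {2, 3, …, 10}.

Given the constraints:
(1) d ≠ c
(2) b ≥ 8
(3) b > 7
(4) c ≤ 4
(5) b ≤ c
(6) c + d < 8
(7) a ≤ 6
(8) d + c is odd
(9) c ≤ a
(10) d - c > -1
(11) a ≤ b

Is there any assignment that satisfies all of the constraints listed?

Unsatisfiable

From constraints 2 and 5: c ≥ b and b ≥ 8, so c ≥ 8. From constraint 4: c ≤ 4. But 4 < 8, so no value of c works.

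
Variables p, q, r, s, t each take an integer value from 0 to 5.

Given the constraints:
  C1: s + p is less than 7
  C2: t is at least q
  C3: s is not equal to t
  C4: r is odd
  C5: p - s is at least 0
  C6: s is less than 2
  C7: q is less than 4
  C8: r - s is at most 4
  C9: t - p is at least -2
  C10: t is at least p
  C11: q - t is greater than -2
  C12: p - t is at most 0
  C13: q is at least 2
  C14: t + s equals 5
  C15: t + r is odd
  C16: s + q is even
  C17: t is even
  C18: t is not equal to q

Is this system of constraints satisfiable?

Satisfiable

The assignment p = 3, q = 3, r = 3, s = 1, t = 4 works:
  constraint 1 holds since s + p = 4.
  constraint 5 holds since p - s = 2.
  constraint 8 holds since r - s = 2.
The rest check out directly.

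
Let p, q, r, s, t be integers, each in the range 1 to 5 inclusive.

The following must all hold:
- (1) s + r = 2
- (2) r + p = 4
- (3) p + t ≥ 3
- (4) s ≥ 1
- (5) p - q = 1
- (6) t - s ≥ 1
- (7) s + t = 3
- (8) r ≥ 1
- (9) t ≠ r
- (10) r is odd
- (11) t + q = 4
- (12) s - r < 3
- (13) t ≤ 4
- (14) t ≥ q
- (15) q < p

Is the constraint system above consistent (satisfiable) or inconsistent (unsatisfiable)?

Satisfiable

One satisfying assignment is p = 3, q = 2, r = 1, s = 1, t = 2.
For the less obvious constraints — constraint 1: s + r = 2; constraint 2: r + p = 4; constraint 3: p + t = 5 — and the others hold by inspection.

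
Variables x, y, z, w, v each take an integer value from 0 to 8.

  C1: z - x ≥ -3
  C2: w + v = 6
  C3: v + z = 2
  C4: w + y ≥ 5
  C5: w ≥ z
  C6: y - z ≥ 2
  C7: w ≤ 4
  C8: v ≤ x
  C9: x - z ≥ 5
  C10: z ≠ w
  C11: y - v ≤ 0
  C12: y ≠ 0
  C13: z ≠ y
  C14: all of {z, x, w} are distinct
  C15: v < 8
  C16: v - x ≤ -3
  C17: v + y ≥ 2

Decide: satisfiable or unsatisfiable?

Constraints 1, 6, 11, and 16 give x − v ≥ 3, v − y ≥ 0, y − z ≥ 2, z − x ≥ -3.
Adding all 4 inequalities: the left sides telescope to 0, and the right sides sum to 3 + 0 + 2 + (-3) = 2. So 0 ≥ 2, which is false.

Unsatisfiable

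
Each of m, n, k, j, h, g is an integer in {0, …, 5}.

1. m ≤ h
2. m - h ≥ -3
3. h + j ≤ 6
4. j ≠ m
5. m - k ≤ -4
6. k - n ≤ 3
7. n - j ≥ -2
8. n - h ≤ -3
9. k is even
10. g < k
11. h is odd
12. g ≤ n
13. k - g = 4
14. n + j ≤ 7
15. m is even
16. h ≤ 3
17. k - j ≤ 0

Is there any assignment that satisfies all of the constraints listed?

Unsatisfiable

Constraints 2, 5, 7, 8, and 17 give h − n ≥ 3, n − j ≥ -2, j − k ≥ 0, k − m ≥ 4, m − h ≥ -3.
Adding all 5 inequalities: the left sides telescope to 0, and the right sides sum to 3 + (-2) + 0 + 4 + (-3) = 2. So 0 ≥ 2, which is false.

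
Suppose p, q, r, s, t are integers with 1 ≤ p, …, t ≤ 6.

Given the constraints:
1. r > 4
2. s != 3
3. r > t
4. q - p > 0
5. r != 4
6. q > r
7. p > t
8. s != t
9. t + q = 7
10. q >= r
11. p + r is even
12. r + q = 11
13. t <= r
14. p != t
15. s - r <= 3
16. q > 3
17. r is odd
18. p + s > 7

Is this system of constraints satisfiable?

Take p = 3, q = 6, r = 5, s = 6, t = 1. Then constraint 4: q - p = 3; constraint 9: t + q = 7; constraint 12: r + q = 11, and every other listed constraint is also met.

Satisfiable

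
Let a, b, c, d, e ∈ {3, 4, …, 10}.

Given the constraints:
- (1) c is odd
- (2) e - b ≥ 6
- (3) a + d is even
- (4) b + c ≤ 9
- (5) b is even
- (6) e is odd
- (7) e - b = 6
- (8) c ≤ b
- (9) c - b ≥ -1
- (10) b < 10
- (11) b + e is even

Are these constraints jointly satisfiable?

Constraint 5 makes b even and constraint 6 makes e odd, so b + e must be odd. Constraint 11 says b + e is even — contradiction.

Unsatisfiable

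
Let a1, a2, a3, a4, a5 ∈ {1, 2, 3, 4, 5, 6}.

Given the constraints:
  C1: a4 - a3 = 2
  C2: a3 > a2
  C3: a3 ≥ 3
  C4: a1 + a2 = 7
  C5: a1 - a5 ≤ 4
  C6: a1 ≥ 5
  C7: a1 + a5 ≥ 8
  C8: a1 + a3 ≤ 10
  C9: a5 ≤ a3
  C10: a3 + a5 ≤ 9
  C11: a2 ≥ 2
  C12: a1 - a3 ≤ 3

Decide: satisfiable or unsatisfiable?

Satisfiable

Setting (a1, a2, a3, a4, a5) = (5, 2, 4, 6, 3) satisfies everything: constraint 1: a4 - a3 = 2; constraint 4: a1 + a2 = 7, and the others follow.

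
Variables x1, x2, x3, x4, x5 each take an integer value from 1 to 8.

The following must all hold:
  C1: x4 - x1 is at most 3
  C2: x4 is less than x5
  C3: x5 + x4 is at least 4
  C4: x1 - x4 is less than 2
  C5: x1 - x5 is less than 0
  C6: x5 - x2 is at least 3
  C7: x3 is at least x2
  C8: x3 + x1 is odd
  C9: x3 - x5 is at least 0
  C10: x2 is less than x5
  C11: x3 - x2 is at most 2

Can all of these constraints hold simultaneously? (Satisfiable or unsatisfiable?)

Unsatisfiable

Constraints 6, 9, and 11 give x2 − x3 ≥ -2, x3 − x5 ≥ 0, x5 − x2 ≥ 3.
Adding all 3 inequalities: the left sides telescope to 0, and the right sides sum to (-2) + 0 + 3 = 1. So 0 ≥ 1, which is false.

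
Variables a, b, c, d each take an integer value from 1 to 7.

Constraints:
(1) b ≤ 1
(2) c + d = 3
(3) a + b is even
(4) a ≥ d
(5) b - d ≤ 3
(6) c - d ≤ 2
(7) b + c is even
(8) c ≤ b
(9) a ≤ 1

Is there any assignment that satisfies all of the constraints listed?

Unsatisfiable

From constraints 1 and 8: c ≤ b ≤ 1. From constraints 4 and 9: d ≤ a ≤ 1. Hence c + d ≤ 2. But constraint 2 requires c + d = 3, and 3 > 2. Contradiction.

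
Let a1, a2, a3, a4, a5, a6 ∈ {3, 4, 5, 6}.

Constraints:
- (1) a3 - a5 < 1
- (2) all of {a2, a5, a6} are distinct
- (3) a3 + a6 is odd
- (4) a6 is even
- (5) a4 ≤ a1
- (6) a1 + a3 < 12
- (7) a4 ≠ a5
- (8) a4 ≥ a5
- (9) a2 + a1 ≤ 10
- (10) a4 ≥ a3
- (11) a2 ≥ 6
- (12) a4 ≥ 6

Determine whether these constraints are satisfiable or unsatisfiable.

Unsatisfiable

From constraint 11: a2 ≥ 6. From constraints 5 and 12: a1 ≥ a4 ≥ 6. Hence a2 + a1 ≥ 12. But constraint 9 requires a2 + a1 ≤ 10, and 10 < 12. Contradiction.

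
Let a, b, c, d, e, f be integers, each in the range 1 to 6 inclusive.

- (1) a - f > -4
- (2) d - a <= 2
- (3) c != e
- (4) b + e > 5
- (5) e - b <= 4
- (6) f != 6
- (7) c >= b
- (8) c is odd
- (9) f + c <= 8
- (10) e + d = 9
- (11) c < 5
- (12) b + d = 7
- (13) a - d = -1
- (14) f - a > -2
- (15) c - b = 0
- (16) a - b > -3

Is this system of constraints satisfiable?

Satisfiable

Try a = 3, b = 3, c = 3, d = 4, e = 5, f = 4.
Check constraint 1: a - f = -1; constraint 2: d - a = 1. The remaining constraints are straightforward to verify.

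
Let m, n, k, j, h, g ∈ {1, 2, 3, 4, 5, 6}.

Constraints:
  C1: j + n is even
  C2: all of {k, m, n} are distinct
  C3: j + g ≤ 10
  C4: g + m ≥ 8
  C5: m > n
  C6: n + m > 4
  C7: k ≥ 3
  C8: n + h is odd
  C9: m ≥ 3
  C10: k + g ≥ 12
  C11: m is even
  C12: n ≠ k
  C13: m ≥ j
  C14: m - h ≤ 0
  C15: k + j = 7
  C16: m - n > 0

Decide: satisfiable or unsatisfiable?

One satisfying assignment is m = 4, n = 1, k = 6, j = 1, h = 6, g = 6.
For the less obvious constraints — constraint 3: j + g = 7; constraint 4: g + m = 10; constraint 6: n + m = 5 — and the others hold by inspection.

Satisfiable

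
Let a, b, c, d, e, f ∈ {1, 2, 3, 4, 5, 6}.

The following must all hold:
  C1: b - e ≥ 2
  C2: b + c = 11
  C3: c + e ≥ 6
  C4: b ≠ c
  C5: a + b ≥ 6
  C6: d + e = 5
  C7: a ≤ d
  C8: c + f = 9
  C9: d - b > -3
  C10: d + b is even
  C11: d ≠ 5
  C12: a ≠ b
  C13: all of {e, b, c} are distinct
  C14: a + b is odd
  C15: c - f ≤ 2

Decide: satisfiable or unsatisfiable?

Satisfiable

The assignment a = 1, b = 6, c = 5, d = 4, e = 1, f = 4 works:
  constraint 1 holds since b - e = 5.
  constraint 2 holds since b + c = 11.
  constraint 3 holds since c + e = 6.
The rest check out directly.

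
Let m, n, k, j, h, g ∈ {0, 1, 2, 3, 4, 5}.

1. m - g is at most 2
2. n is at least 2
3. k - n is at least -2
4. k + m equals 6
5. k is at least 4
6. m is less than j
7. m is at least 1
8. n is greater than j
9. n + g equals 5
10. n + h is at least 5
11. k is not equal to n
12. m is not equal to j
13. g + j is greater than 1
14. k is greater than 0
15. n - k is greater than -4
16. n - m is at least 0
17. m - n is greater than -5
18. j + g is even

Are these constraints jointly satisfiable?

Satisfiable

The assignment m = 1, n = 4, k = 5, j = 3, h = 4, g = 1 works:
  constraint 1 holds since m - g = 0.
  constraint 3 holds since k - n = 1.
  constraint 4 holds since k + m = 6.
The rest check out directly.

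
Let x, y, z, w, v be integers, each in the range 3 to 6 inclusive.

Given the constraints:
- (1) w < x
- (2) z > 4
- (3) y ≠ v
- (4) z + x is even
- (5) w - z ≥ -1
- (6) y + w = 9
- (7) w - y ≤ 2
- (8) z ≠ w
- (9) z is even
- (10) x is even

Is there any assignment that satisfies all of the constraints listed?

Satisfiable

Try x = 6, y = 4, z = 6, w = 5, v = 3.
Check constraint 5: w - z = -1; constraint 6: y + w = 9. The remaining constraints are straightforward to verify.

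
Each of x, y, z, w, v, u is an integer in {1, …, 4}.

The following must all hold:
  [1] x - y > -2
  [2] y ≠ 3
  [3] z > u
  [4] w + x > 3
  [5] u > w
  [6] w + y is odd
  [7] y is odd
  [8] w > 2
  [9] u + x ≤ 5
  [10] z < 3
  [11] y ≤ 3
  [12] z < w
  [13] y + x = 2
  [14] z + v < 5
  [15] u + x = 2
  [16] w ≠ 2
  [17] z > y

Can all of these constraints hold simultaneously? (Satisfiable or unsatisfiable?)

Constraints 3, 5, and 12 give z < w, w < u, u < z. Chaining: z < w < u < z, which forces z < z — impossible.

Unsatisfiable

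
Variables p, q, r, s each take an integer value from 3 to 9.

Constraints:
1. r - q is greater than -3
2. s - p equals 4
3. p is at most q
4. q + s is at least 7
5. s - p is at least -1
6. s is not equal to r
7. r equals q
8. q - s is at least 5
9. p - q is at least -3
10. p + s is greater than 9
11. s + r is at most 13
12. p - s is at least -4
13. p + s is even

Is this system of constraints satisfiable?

Constraints 5, 8, and 9 give s − p ≥ -1, p − q ≥ -3, q − s ≥ 5.
Adding all 3 inequalities: the left sides telescope to 0, and the right sides sum to (-1) + (-3) + 5 = 1. So 0 ≥ 1, which is false.

Unsatisfiable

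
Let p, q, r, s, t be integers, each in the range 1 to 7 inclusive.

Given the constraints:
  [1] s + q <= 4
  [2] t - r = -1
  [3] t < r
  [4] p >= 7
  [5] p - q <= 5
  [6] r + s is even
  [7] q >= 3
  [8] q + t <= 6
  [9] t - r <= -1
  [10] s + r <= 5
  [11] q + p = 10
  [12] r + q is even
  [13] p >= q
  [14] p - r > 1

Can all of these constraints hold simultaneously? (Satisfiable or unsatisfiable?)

Satisfiable

One satisfying assignment is p = 7, q = 3, r = 3, s = 1, t = 2.
For the less obvious constraints — constraint 1: s + q = 4; constraint 2: t - r = -1; constraint 5: p - q = 4 — and the others hold by inspection.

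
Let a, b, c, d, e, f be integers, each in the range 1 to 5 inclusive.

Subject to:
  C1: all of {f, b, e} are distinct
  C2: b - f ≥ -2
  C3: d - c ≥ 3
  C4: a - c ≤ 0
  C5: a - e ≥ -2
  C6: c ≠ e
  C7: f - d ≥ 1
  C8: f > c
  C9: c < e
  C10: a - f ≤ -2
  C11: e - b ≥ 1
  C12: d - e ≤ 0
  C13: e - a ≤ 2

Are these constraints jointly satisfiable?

Unsatisfiable

Constraints 2, 3, 4, 7, 11, and 13 give b − f ≥ -2, f − d ≥ 1, d − c ≥ 3, c − a ≥ 0, a − e ≥ -2, e − b ≥ 1.
Adding all 6 inequalities: the left sides telescope to 0, and the right sides sum to (-2) + 1 + 3 + 0 + (-2) + 1 = 1. So 0 ≥ 1, which is false.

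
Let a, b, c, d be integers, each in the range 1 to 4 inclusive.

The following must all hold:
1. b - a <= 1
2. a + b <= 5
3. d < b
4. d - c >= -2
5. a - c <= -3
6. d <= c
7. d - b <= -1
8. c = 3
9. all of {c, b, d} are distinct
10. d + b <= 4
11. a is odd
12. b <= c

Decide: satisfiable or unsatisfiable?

Constraints 1, 4, 5, and 7 give a − b ≥ -1, b − d ≥ 1, d − c ≥ -2, c − a ≥ 3.
Adding all 4 inequalities: the left sides telescope to 0, and the right sides sum to (-1) + 1 + (-2) + 3 = 1. So 0 ≥ 1, which is false.

Unsatisfiable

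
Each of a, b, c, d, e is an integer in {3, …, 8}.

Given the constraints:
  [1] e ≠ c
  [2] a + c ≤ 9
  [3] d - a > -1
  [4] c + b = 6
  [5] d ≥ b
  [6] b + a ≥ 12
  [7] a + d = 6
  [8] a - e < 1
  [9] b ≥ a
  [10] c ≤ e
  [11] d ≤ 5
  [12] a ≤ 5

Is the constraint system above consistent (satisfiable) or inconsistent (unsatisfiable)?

Unsatisfiable

From constraints 5 and 11: b ≤ d ≤ 5. From constraint 12: a ≤ 5. Hence b + a ≤ 10. But constraint 6 requires b + a ≥ 12, and 12 > 10. Contradiction.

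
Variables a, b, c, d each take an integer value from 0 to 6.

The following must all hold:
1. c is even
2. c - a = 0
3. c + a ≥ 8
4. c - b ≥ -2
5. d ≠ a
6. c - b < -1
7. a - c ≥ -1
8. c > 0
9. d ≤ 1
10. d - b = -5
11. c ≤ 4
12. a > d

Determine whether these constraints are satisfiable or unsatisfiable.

Satisfiable

The assignment a = 4, b = 6, c = 4, d = 1 works:
  constraint 2 holds since c - a = 0.
  constraint 3 holds since c + a = 8.
The rest check out directly.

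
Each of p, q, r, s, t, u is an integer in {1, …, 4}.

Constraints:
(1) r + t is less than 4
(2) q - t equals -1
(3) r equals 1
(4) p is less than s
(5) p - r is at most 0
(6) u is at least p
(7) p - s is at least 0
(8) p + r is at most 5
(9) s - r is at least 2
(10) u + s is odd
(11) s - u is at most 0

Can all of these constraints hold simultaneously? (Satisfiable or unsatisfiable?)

Unsatisfiable

Constraints 5, 7, and 9 give s − r ≥ 2, r − p ≥ 0, p − s ≥ 0.
Adding all 3 inequalities: the left sides telescope to 0, and the right sides sum to 2 + 0 + 0 = 2. So 0 ≥ 2, which is false.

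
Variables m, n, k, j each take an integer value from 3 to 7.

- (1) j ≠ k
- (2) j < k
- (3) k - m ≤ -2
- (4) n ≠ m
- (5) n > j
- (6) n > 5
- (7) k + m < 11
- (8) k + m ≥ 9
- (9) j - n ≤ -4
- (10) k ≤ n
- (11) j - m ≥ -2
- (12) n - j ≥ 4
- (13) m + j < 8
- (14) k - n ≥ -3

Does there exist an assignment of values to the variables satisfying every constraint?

Unsatisfiable

Constraints 3, 11, 12, and 14 give j − m ≥ -2, m − k ≥ 2, k − n ≥ -3, n − j ≥ 4.
Adding all 4 inequalities: the left sides telescope to 0, and the right sides sum to (-2) + 2 + (-3) + 4 = 1. So 0 ≥ 1, which is false.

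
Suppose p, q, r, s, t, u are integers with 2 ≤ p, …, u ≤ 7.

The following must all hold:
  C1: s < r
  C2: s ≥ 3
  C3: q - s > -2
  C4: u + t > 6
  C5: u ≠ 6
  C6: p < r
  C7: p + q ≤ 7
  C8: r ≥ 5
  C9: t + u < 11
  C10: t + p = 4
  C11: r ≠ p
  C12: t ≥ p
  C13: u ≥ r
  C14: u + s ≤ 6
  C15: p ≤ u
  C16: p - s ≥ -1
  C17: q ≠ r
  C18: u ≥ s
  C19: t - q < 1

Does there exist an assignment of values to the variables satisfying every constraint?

From constraints 8 and 13: u ≥ r ≥ 5. From constraint 2: s ≥ 3. Hence u + s ≥ 8. But constraint 14 requires u + s ≤ 6, and 6 < 8. Contradiction.

Unsatisfiable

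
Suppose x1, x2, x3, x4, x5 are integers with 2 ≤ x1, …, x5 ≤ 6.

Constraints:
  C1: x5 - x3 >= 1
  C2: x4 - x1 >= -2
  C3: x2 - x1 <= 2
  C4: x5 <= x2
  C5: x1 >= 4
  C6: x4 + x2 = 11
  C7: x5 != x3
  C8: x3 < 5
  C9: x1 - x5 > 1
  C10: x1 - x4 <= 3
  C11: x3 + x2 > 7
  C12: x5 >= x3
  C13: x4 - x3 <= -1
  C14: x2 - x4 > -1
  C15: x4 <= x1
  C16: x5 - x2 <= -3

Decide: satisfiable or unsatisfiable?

Constraints 1, 2, 3, 13, and 16 give x5 − x3 ≥ 1, x3 − x4 ≥ 1, x4 − x1 ≥ -2, x1 − x2 ≥ -2, x2 − x5 ≥ 3.
Adding all 5 inequalities: the left sides telescope to 0, and the right sides sum to 1 + 1 + (-2) + (-2) + 3 = 1. So 0 ≥ 1, which is false.

Unsatisfiable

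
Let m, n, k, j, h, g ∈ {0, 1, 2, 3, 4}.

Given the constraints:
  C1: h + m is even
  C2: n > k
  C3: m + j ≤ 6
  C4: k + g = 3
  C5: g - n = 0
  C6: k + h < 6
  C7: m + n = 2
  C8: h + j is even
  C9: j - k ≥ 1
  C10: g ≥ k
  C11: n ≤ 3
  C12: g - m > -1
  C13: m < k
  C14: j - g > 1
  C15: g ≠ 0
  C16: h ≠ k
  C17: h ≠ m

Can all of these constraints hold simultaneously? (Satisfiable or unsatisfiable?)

The assignment m = 0, n = 2, k = 1, j = 4, h = 4, g = 2 works:
  constraint 3 holds since m + j = 4.
  constraint 4 holds since k + g = 3.
The rest check out directly.

Satisfiable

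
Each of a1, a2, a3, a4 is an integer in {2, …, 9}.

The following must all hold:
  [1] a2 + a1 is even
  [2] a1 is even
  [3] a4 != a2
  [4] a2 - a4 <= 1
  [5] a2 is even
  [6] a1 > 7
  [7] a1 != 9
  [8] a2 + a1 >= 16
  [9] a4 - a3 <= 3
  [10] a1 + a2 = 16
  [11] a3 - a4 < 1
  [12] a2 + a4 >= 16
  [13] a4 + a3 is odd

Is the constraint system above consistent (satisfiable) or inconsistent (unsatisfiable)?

Satisfiable

Setting (a1, a2, a3, a4) = (8, 8, 8, 9) satisfies everything: constraint 4: a2 - a4 = -1; constraint 8: a2 + a1 = 16, and the others follow.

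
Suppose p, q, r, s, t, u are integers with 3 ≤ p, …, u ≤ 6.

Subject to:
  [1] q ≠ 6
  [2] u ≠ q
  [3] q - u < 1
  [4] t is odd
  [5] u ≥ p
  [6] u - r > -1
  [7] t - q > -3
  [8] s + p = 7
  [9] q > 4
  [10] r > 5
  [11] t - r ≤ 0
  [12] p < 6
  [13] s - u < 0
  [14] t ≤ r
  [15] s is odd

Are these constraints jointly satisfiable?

One satisfying assignment is p = 4, q = 5, r = 6, s = 3, t = 3, u = 6.
For the less obvious constraints — constraint 3: q - u = -1; constraint 6: u - r = 0 — and the others hold by inspection.

Satisfiable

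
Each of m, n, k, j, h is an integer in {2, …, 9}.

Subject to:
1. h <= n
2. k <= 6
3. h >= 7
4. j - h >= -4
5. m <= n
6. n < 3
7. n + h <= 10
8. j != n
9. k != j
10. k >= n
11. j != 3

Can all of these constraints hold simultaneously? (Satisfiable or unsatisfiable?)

From constraints 1 and 3: n ≥ h and h ≥ 7, so n ≥ 7. From constraints 2 and 10: n ≤ k and k ≤ 6, so n ≤ 6. But 6 < 7, so no value of n works.

Unsatisfiable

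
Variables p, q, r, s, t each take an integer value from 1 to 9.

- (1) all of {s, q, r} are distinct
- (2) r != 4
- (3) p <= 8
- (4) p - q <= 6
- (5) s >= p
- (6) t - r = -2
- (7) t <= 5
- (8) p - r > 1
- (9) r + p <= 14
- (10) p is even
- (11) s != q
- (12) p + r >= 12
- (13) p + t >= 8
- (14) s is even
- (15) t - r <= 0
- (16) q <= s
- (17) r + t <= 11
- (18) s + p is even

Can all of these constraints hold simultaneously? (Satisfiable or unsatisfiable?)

One satisfying assignment is p = 8, q = 4, r = 5, s = 8, t = 3.
For the less obvious constraints — constraint 4: p - q = 4; constraint 6: t - r = -2; constraint 8: p - r = 3 — and the others hold by inspection.

Satisfiable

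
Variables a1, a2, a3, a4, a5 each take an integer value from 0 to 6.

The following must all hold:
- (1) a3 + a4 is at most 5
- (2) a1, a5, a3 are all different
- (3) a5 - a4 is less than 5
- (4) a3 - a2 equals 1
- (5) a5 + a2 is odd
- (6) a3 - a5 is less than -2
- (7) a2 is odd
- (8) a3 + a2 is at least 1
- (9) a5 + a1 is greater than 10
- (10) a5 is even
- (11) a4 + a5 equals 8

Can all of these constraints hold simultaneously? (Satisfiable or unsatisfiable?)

Try a1 = 5, a2 = 1, a3 = 2, a4 = 2, a5 = 6.
Check constraint 1: a3 + a4 = 4; constraint 3: a5 - a4 = 4. The remaining constraints are straightforward to verify.

Satisfiable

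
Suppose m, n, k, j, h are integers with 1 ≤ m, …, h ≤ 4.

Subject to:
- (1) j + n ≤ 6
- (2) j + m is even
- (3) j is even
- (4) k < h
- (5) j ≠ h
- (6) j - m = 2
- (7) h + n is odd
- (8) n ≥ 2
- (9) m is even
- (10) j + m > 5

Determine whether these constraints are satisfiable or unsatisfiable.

Satisfiable

One satisfying assignment is m = 2, n = 2, k = 1, j = 4, h = 3.
For the less obvious constraints — constraint 1: j + n = 6; constraint 6: j - m = 2; constraint 10: j + m = 6 — and the others hold by inspection.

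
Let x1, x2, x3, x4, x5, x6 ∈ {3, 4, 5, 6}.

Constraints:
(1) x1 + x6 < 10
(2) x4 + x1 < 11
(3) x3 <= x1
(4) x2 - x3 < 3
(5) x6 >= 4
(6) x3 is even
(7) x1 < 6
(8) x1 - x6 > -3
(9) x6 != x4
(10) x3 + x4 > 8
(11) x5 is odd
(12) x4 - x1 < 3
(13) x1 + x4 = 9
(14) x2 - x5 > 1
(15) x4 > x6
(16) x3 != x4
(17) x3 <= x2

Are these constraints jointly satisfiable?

Take x1 = 4, x2 = 6, x3 = 4, x4 = 5, x5 = 3, x6 = 4. Then constraint 1: x1 + x6 = 8; constraint 2: x4 + x1 = 9, and every other listed constraint is also met.

Satisfiable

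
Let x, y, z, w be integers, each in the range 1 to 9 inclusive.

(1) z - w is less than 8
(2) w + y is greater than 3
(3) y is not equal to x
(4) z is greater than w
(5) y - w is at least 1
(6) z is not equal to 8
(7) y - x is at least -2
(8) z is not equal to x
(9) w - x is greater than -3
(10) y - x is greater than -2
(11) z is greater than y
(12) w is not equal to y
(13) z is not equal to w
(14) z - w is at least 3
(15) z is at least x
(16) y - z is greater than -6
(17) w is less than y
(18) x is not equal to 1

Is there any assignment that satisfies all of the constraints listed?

Take x = 2, y = 3, z = 7, w = 1. Then constraint 1: z - w = 6; constraint 2: w + y = 4, and every other listed constraint is also met.

Satisfiable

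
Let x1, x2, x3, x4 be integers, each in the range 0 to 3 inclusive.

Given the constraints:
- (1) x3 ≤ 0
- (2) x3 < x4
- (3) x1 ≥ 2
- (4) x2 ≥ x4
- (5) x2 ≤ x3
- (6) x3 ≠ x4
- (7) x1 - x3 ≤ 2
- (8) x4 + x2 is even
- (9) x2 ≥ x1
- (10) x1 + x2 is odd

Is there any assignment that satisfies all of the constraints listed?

From constraints 3 and 9: x2 ≥ x1 and x1 ≥ 2, so x2 ≥ 2. From constraints 1 and 5: x2 ≤ x3 and x3 ≤ 0, so x2 ≤ 0. But 0 < 2, so no value of x2 works.

Unsatisfiable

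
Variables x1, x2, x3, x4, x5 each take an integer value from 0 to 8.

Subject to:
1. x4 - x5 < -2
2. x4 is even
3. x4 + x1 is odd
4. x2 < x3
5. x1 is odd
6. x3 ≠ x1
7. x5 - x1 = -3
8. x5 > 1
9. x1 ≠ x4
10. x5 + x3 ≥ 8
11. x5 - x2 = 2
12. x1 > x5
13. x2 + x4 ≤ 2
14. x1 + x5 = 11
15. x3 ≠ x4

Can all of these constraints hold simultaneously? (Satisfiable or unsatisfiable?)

Try x1 = 7, x2 = 2, x3 = 5, x4 = 0, x5 = 4.
Check constraint 1: x4 - x5 = -4; constraint 7: x5 - x1 = -3; constraint 10: x5 + x3 = 9. The remaining constraints are straightforward to verify.

Satisfiable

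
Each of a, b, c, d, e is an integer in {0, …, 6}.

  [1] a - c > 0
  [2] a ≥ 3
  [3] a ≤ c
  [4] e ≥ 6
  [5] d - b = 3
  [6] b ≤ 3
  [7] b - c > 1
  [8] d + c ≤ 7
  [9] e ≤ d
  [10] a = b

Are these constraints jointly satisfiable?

Unsatisfiable

From constraints 4 and 9: d ≥ e ≥ 6. From constraints 2 and 3: c ≥ a ≥ 3. Hence d + c ≥ 9. But constraint 8 requires d + c ≤ 7, and 7 < 9. Contradiction.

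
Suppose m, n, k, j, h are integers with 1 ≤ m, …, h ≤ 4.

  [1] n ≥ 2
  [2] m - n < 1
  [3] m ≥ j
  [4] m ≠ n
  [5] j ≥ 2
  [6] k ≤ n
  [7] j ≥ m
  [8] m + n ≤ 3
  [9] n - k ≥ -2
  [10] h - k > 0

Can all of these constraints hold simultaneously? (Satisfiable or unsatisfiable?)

From constraints 3 and 5: m ≥ j ≥ 2. From constraint 1: n ≥ 2. Hence m + n ≥ 4. But constraint 8 requires m + n ≤ 3, and 3 < 4. Contradiction.

Unsatisfiable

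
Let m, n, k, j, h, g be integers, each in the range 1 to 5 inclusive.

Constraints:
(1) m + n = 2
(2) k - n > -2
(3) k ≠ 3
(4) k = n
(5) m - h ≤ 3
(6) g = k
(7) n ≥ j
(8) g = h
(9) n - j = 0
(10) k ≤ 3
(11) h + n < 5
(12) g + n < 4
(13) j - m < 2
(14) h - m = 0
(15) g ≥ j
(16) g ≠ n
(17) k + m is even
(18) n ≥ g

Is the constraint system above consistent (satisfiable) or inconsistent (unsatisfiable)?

Unsatisfiable

From constraints 4 and 6, g = k = n, so g = n. But constraint 16 says g ≠ n. Contradiction.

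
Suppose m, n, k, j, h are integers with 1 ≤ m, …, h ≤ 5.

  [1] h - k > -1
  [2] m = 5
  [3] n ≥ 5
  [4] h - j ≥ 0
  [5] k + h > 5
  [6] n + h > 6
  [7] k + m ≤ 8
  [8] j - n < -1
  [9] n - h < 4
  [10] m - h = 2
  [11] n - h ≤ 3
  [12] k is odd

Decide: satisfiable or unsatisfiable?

Take m = 5, n = 5, k = 3, j = 3, h = 3. Then constraint 1: h - k = 0; constraint 4: h - j = 0, and every other listed constraint is also met.

Satisfiable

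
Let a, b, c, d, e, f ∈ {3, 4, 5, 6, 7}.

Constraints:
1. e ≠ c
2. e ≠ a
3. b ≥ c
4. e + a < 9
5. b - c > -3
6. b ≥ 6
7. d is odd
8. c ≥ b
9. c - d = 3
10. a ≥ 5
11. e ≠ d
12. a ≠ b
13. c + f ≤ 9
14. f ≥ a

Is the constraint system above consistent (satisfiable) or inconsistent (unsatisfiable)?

From constraints 6 and 8: c ≥ b ≥ 6. From constraints 10 and 14: f ≥ a ≥ 5. Hence c + f ≥ 11. But constraint 13 requires c + f ≤ 9, and 9 < 11. Contradiction.

Unsatisfiable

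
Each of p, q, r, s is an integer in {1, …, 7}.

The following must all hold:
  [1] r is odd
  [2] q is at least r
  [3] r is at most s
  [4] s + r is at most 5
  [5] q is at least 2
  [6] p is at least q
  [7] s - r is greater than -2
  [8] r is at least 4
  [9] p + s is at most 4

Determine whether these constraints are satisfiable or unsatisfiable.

From constraints 5 and 6: p ≥ q ≥ 2. From constraints 3 and 8: s ≥ r ≥ 4. Hence p + s ≥ 6. But constraint 9 requires p + s ≤ 4, and 4 < 6. Contradiction.

Unsatisfiable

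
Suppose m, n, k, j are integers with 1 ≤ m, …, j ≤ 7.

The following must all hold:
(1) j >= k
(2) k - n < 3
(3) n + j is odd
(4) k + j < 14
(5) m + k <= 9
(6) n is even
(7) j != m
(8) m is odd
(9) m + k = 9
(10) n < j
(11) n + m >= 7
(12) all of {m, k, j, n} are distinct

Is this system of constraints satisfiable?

Satisfiable

The assignment m = 3, n = 4, k = 6, j = 7 works:
  constraint 2 holds since k - n = 2.
  constraint 4 holds since k + j = 13.
  constraint 5 holds since m + k = 9.
The rest check out directly.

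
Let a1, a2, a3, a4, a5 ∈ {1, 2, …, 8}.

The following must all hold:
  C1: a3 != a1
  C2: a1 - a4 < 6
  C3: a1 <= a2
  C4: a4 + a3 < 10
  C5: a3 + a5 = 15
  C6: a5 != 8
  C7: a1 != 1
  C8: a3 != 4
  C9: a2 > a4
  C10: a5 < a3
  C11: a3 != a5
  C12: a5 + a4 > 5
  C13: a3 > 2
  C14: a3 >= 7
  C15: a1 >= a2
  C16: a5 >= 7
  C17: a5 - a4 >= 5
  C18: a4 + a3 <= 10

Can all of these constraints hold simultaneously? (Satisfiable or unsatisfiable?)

Setting (a1, a2, a3, a4, a5) = (4, 4, 8, 1, 7) satisfies everything: constraint 2: a1 - a4 = 3; constraint 4: a4 + a3 = 9, and the others follow.

Satisfiable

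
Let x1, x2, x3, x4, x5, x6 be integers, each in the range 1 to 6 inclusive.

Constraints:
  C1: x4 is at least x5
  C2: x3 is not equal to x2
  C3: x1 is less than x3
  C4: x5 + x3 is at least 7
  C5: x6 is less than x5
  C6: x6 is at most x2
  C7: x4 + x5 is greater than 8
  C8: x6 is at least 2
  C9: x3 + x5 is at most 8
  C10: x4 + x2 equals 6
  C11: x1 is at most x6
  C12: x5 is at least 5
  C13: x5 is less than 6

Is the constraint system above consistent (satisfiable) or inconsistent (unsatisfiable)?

From constraints 1 and 12: x4 ≥ x5 ≥ 5. From constraints 6 and 8: x2 ≥ x6 ≥ 2. Hence x4 + x2 ≥ 7. But constraint 10 requires x4 + x2 = 6, and 6 < 7. Contradiction.

Unsatisfiable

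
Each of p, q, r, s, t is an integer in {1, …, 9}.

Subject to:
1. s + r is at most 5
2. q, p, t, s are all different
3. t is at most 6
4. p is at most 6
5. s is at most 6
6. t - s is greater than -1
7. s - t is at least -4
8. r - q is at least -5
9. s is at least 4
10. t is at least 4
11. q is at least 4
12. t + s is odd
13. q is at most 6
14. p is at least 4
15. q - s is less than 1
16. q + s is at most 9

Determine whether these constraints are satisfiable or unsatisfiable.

Constraints 3, 4, 5, 9, 10, 11, 13, and 14 confine each of q, p, t, s to the 3 values {4, …, 6}.
Constraint 2 requires all 4 of them to be distinct, but only 3 values are available — impossible by the pigeonhole principle.

Unsatisfiable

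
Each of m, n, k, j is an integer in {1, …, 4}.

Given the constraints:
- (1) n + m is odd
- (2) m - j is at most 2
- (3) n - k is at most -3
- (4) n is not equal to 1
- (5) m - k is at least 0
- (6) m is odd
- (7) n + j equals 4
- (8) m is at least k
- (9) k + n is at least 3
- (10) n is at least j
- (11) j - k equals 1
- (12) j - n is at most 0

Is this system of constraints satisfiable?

Unsatisfiable

Constraints 2, 3, 5, and 12 give n − j ≥ 0, j − m ≥ -2, m − k ≥ 0, k − n ≥ 3.
Adding all 4 inequalities: the left sides telescope to 0, and the right sides sum to 0 + (-2) + 0 + 3 = 1. So 0 ≥ 1, which is false.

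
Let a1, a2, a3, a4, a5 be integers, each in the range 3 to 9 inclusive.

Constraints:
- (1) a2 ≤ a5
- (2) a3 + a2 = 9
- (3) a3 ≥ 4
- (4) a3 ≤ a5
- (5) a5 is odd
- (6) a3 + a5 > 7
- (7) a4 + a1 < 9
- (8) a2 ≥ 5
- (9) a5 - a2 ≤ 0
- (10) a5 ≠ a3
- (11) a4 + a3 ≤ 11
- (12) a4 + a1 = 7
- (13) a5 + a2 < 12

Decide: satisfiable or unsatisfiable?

Setting (a1, a2, a3, a4, a5) = (3, 5, 4, 4, 5) satisfies everything: constraint 2: a3 + a2 = 9; constraint 6: a3 + a5 = 9, and the others follow.

Satisfiable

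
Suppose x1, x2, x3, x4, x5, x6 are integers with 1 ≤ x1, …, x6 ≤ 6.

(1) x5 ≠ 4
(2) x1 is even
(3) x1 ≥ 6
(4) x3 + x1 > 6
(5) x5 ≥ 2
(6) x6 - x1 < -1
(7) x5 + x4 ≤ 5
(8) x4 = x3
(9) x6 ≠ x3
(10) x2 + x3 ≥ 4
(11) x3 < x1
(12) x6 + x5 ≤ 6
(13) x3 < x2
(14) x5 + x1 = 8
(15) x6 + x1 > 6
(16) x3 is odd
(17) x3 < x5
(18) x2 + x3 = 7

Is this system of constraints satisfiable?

Try x1 = 6, x2 = 6, x3 = 1, x4 = 1, x5 = 2, x6 = 2.
Check constraint 4: x3 + x1 = 7; constraint 6: x6 - x1 = -4. The remaining constraints are straightforward to verify.

Satisfiable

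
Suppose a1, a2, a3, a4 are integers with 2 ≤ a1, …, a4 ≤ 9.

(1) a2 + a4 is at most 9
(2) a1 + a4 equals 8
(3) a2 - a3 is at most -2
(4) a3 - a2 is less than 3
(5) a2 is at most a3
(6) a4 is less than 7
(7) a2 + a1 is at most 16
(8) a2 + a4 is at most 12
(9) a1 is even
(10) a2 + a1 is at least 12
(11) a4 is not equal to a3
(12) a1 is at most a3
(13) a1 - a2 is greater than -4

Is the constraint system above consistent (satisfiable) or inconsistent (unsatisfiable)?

The assignment a1 = 6, a2 = 7, a3 = 9, a4 = 2 works:
  constraint 1 holds since a2 + a4 = 9.
  constraint 2 holds since a1 + a4 = 8.
The rest check out directly.

Satisfiable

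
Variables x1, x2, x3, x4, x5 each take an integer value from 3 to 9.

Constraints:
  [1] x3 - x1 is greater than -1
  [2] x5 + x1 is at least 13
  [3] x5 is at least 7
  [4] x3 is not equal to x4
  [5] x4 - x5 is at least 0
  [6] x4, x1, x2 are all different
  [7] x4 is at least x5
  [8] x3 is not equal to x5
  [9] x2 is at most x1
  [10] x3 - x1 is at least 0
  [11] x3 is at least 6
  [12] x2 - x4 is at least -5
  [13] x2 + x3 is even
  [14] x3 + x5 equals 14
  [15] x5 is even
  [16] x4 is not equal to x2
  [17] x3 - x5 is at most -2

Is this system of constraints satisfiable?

Satisfiable

Setting (x1, x2, x3, x4, x5) = (5, 4, 6, 8, 8) satisfies everything: constraint 1: x3 - x1 = 1; constraint 2: x5 + x1 = 13, and the others follow.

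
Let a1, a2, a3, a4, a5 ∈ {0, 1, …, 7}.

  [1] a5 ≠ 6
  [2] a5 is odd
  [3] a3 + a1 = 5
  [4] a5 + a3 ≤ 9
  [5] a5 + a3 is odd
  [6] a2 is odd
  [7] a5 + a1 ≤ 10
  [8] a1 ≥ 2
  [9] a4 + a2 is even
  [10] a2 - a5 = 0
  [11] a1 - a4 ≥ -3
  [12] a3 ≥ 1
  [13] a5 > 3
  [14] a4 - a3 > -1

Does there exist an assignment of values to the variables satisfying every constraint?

Try a1 = 3, a2 = 7, a3 = 2, a4 = 3, a5 = 7.
Check constraint 3: a3 + a1 = 5; constraint 4: a5 + a3 = 9; constraint 7: a5 + a1 = 10. The remaining constraints are straightforward to verify.

Satisfiable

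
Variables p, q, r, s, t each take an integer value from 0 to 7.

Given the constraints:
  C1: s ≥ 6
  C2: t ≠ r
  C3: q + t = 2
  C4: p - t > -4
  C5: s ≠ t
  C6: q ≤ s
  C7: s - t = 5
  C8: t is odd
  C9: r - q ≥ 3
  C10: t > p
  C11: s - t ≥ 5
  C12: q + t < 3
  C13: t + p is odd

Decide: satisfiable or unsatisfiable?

Satisfiable

The assignment p = 0, q = 1, r = 4, s = 6, t = 1 works:
  constraint 3 holds since q + t = 2.
  constraint 4 holds since p - t = -1.
The rest check out directly.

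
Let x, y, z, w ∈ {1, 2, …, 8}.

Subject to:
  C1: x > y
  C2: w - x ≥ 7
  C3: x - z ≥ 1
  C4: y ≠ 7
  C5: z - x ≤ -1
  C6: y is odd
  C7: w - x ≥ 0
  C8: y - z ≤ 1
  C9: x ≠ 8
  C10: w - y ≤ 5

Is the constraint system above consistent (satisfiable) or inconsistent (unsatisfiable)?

Unsatisfiable

Constraints 2, 3, 8, and 10 give x − z ≥ 1, z − y ≥ -1, y − w ≥ -5, w − x ≥ 7.
Adding all 4 inequalities: the left sides telescope to 0, and the right sides sum to 1 + (-1) + (-5) + 7 = 2. So 0 ≥ 2, which is false.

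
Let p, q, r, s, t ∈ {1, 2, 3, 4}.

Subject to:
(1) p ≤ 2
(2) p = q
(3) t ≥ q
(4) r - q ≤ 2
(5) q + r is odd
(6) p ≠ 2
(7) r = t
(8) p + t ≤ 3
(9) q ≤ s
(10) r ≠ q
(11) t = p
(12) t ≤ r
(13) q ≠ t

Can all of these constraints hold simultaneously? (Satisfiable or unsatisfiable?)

From constraints 2, 7, and 11, r = t = p = q, so r = q. But constraint 10 says r ≠ q. Contradiction.

Unsatisfiable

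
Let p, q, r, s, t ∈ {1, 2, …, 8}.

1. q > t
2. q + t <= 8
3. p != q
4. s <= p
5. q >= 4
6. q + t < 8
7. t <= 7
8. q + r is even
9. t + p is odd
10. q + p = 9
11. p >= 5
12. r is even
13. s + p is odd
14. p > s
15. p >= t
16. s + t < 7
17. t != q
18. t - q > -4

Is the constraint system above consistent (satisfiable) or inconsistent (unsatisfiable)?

Take p = 5, q = 4, r = 6, s = 4, t = 2. Then constraint 2: q + t = 6; constraint 6: q + t = 6, and every other listed constraint is also met.

Satisfiable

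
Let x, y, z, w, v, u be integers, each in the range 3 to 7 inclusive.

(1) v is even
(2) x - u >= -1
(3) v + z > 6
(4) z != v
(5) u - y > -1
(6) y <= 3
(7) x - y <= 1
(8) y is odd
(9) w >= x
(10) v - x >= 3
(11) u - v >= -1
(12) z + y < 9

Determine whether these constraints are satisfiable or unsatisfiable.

Unsatisfiable

Constraints 2, 10, and 11 give u − v ≥ -1, v − x ≥ 3, x − u ≥ -1.
Adding all 3 inequalities: the left sides telescope to 0, and the right sides sum to (-1) + 3 + (-1) = 1. So 0 ≥ 1, which is false.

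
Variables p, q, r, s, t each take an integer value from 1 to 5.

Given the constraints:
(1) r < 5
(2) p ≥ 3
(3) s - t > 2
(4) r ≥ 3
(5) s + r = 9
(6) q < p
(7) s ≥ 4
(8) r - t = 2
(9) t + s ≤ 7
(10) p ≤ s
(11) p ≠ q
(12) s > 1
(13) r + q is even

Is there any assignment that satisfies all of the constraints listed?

Take p = 5, q = 4, r = 4, s = 5, t = 2. Then constraint 3: s - t = 3; constraint 5: s + r = 9; constraint 8: r - t = 2, and every other listed constraint is also met.

Satisfiable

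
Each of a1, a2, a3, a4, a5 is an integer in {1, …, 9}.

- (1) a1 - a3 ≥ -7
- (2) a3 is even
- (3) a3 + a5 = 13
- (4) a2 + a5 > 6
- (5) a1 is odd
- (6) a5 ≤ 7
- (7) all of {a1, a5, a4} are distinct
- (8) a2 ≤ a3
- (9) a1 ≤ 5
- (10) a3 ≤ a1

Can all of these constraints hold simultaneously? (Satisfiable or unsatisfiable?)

Unsatisfiable

From constraints 9 and 10: a3 ≤ a1 ≤ 5. From constraint 6: a5 ≤ 7. Hence a3 + a5 ≤ 12. But constraint 3 requires a3 + a5 = 13, and 13 > 12. Contradiction.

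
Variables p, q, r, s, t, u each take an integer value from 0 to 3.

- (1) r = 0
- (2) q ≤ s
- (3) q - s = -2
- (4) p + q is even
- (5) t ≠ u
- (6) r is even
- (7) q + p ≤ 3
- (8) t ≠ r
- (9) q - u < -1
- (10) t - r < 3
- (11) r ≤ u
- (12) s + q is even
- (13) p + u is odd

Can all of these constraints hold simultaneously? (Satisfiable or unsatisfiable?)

Satisfiable

The assignment p = 0, q = 0, r = 0, s = 2, t = 1, u = 3 works:
  constraint 3 holds since q - s = -2.
  constraint 7 holds since q + p = 0.
The rest check out directly.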